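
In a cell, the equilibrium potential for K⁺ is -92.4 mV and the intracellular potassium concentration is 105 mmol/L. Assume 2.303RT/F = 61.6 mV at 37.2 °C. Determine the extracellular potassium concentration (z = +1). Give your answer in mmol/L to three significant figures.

3.32 mmol/L

Nernst: E = (61.6/1) · log₁₀([out]/[in]), so log₁₀([out]/[in]) = -92.4 × 1 / 61.6 = -1.5000.
[out]/[in] = 10^(-1.5000) = 0.03162.
[out] = 0.03162 × 105 = 3.32 mmol/L.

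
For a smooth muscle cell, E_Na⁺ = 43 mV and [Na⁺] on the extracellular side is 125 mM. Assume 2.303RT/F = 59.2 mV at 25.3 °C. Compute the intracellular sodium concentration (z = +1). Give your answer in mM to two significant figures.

23 mM

Nernst: E = (59.2/1) · log₁₀([out]/[in]), so log₁₀([out]/[in]) = 43.0 × 1 / 59.2 = 0.7264.
[out]/[in] = 10^(0.7264) = 5.325.
[in] = 125 / 5.325 = 23.47 mM.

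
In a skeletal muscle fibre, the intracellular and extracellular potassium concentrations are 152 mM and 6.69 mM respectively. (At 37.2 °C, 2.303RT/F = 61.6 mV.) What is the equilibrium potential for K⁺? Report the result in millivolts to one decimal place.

E = (61.6/z) · log₁₀([K⁺]_out/[K⁺]_in) with z = +1.
= (61.6/1) · log₁₀(6.69/152) = 61.60 · log₁₀(0.04401)
= 61.60 · (-1.3564) = -83.56 mV

-83.6 mV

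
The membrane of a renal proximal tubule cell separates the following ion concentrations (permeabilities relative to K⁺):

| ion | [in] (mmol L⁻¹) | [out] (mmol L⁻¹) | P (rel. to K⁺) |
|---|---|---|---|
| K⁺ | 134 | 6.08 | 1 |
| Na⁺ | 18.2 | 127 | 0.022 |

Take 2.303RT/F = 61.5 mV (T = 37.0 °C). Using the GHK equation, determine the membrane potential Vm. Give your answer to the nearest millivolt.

-73 mV

Vm = 61.5 · log₁₀[(Σ P·[cation]ₒ + Σ P·[anion]ᵢ) / (Σ P·[cation]ᵢ + Σ P·[anion]ₒ)]
Numerator = 1×6.08 + 0.022×127 = 8.874
Denominator = 1×134 + 0.022×18.2 = 134.4
Vm = 61.5 · log₁₀(0.066027) = 61.5 × (-1.1803) = -72.59 mV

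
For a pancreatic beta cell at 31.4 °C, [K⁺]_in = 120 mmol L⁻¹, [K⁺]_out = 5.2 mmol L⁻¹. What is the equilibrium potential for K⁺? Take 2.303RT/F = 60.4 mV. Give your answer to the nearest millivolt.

E = (60.4/z) · log₁₀([K⁺]_out/[K⁺]_in) with z = +1.
= (60.4/1) · log₁₀(5.2/120) = 60.40 · log₁₀(0.04333)
= 60.40 · (-1.3632) = -82.34 mV

-82 mV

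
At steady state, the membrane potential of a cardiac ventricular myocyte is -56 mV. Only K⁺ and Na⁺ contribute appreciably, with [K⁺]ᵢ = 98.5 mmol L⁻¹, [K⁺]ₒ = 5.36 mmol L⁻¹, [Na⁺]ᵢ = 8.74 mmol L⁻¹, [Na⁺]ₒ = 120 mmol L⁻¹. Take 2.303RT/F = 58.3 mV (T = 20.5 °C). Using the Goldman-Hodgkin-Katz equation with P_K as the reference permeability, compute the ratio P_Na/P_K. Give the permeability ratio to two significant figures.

0.046

Let α = P_Na/P_K. GHK: Vm = 58.3·log₁₀[(Kₒ + α·Naₒ)/(Kᵢ + α·Naᵢ)].
10^(Vm/58.3) = 10^(-56.0/58.3) = 0.10951
So 0.10951·(Kᵢ + α·Naᵢ) = Kₒ + α·Naₒ → α = (0.10951·98.5 − 5.36) / (120.0 − 0.10951·8.74)
α = (10.79 − 5.36) / (120.0 − 0.9571) = 5.427/119 = 0.04559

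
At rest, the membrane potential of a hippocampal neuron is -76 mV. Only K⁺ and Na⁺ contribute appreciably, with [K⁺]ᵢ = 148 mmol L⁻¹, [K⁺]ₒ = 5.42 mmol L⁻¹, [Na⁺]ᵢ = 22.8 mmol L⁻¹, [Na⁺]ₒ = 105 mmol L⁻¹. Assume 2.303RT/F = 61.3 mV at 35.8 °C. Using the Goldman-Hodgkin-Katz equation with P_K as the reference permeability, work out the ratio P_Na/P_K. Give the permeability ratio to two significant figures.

0.030

Let α = P_Na/P_K. GHK: Vm = 61.3·log₁₀[(Kₒ + α·Naₒ)/(Kᵢ + α·Naᵢ)].
10^(Vm/61.3) = 10^(-76.0/61.3) = 0.05757
So 0.05757·(Kᵢ + α·Naᵢ) = Kₒ + α·Naₒ → α = (0.05757·148.0 − 5.42) / (105.0 − 0.05757·22.8)
α = (8.52 − 5.42) / (105.0 − 1.313) = 3.1/103.7 = 0.0299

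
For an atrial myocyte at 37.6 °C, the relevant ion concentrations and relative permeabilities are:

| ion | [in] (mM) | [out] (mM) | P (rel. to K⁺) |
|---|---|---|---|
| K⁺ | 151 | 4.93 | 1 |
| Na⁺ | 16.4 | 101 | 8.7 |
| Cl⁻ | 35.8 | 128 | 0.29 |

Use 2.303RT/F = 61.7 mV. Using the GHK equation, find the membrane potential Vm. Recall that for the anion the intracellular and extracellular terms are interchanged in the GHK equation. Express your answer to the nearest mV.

Vm = 61.7 · log₁₀[(Σ P·[cation]ₒ + Σ P·[anion]ᵢ) / (Σ P·[cation]ᵢ + Σ P·[anion]ₒ)]
Numerator = 1×4.93 + 8.7×101 + 0.29×35.8 = 894
Denominator = 1×151 + 8.7×16.4 + 0.29×128 = 330.8
Vm = 61.7 · log₁₀(2.7026) = 61.7 × (0.4318) = 26.64 mV

27 mV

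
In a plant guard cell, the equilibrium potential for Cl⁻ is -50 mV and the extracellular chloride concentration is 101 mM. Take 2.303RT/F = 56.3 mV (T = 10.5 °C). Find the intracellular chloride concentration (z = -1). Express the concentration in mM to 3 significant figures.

13.1 mM

Nernst: E = (56.3/-1) · log₁₀([out]/[in]), so log₁₀([out]/[in]) = -50.0 × -1 / 56.3 = 0.8881.
[out]/[in] = 10^(0.8881) = 7.729.
[in] = 101 / 7.729 = 13.07 mM.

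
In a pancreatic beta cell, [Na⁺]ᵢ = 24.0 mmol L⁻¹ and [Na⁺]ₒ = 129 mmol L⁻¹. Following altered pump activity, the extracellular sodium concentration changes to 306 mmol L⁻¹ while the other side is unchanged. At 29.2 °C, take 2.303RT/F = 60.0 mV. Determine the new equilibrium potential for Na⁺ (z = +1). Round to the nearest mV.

After the shift: [Na⁺]_out = 306, [Na⁺]_in = 24.0 mmol L⁻¹.
E_new = (60.0/1)·log₁₀(306/24.0) = 60.00 · (1.1055) = 66.33 mV

66 mV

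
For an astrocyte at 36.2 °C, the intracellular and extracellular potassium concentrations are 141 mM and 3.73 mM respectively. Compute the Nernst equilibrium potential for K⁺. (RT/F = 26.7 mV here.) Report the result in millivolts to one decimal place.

E = (26.7/z) · ln([K⁺]_out/[K⁺]_in) with z = +1.
= (26.7/1) · ln(3.73/141) = 26.70 · ln(0.02645)
= 26.70 · (-3.6324) = -96.98 mV

-97.0 mV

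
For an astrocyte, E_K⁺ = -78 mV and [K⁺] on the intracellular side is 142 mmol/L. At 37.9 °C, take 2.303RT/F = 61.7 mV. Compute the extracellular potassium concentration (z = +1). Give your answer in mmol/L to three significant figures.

Nernst: E = (61.7/1) · log₁₀([out]/[in]), so log₁₀([out]/[in]) = -78.0 × 1 / 61.7 = -1.2642.
[out]/[in] = 10^(-1.2642) = 0.05443.
[out] = 0.05443 × 142 = 7.729 mmol/L.

7.73 mmol/L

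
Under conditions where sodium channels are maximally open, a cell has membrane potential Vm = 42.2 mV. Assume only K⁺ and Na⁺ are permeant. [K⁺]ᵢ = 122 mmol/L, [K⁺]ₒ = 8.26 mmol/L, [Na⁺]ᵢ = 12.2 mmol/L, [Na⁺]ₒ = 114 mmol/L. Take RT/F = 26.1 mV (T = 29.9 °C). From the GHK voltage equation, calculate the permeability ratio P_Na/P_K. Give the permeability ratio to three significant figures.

11.5

Let α = P_Na/P_K. GHK: Vm = 26.1·ln[(Kₒ + α·Naₒ)/(Kᵢ + α·Naᵢ)].
e^(Vm/26.1) = e^(42.2/26.1) = 5.0372
So 5.0372·(Kᵢ + α·Naᵢ) = Kₒ + α·Naₒ → α = (5.0372·122.0 − 8.26) / (114.0 − 5.0372·12.2)
α = (614.5 − 8.26) / (114.0 − 61.45) = 606.3/52.55 = 11.54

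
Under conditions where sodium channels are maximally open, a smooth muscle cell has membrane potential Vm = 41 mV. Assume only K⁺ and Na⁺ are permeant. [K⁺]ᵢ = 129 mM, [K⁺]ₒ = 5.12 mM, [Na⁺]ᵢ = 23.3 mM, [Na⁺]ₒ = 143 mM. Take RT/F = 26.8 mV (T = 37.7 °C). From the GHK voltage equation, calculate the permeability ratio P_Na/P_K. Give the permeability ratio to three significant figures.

Let α = P_Na/P_K. GHK: Vm = 26.8·ln[(Kₒ + α·Naₒ)/(Kᵢ + α·Naᵢ)].
e^(Vm/26.8) = e^(41.0/26.8) = 4.6175
So 4.6175·(Kᵢ + α·Naᵢ) = Kₒ + α·Naₒ → α = (4.6175·129.0 − 5.12) / (143.0 − 4.6175·23.3)
α = (595.7 − 5.12) / (143.0 − 107.6) = 590.5/35.41 = 16.68

16.7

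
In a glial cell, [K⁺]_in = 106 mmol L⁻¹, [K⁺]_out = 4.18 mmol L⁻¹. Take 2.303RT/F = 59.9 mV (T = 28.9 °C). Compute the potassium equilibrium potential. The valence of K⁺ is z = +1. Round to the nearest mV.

E = (59.9/z) · log₁₀([K⁺]_out/[K⁺]_in) with z = +1.
= (59.9/1) · log₁₀(4.18/106) = 59.90 · log₁₀(0.03943)
= 59.90 · (-1.4041) = -84.11 mV

-84 mV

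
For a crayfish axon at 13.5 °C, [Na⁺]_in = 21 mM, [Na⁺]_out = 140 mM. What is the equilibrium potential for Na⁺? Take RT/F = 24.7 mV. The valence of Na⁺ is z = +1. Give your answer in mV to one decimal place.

E = (24.7/z) · ln([Na⁺]_out/[Na⁺]_in) with z = +1.
= (24.7/1) · ln(140/21) = 24.70 · ln(6.667)
= 24.70 · (1.8971) = 46.86 mV

46.9 mV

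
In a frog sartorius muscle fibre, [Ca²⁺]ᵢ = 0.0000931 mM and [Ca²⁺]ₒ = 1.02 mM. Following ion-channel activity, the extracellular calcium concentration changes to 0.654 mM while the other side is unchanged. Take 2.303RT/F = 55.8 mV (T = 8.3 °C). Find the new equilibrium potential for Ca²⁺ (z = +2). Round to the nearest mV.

107 mV

After the shift: [Ca²⁺]_out = 0.654, [Ca²⁺]_in = 0.0000931 mM.
E_new = (55.8/2)·log₁₀(0.654/0.0000931) = 27.90 · (3.8466) = 107.32 mV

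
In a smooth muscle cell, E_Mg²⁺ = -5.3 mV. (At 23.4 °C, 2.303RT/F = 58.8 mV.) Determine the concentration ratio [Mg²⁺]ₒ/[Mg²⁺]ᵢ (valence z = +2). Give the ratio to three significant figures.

log₁₀([out]/[in]) = E·z/(58.8) = -5.3 × 2 / 58.8 = -0.1803
[out]/[in] = 10^(-0.1803) = 0.6603

0.660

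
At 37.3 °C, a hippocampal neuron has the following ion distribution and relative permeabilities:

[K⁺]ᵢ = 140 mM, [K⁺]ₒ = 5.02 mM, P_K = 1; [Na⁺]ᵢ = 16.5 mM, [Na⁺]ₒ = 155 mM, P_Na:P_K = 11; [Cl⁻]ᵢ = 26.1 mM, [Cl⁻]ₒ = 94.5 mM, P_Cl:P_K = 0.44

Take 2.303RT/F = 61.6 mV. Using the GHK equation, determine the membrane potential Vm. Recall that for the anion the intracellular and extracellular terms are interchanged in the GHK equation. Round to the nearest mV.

42 mV

Vm = 61.6 · log₁₀[(Σ P·[cation]ₒ + Σ P·[anion]ᵢ) / (Σ P·[cation]ᵢ + Σ P·[anion]ₒ)]
Numerator = 1×5.02 + 11×155 + 0.44×26.1 = 1722
Denominator = 1×140 + 11×16.5 + 0.44×94.5 = 363.1
Vm = 61.6 · log₁₀(4.7414) = 61.6 × (0.6759) = 41.64 mV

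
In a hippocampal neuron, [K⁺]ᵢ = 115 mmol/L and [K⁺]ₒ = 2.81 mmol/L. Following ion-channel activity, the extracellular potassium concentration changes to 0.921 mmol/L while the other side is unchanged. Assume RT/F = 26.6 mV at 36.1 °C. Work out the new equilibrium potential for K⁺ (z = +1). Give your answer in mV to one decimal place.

After the shift: [K⁺]_out = 0.921, [K⁺]_in = 115 mmol/L.
E_new = (26.6/1)·ln(0.921/115) = 26.60 · (-4.8272) = -128.40 mV

-128.4 mV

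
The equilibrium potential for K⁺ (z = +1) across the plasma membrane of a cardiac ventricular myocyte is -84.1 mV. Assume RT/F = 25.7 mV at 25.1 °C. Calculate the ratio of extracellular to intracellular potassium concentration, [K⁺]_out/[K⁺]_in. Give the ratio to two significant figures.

ln([out]/[in]) = E·z/(25.7) = -84.1 × 1 / 25.7 = -3.2724
[out]/[in] = e^(-3.2724) = 0.03792

0.038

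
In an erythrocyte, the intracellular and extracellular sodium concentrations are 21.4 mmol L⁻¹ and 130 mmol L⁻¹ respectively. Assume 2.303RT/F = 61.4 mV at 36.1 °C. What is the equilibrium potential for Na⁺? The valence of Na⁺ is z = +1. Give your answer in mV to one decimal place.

E = (61.4/z) · log₁₀([Na⁺]_out/[Na⁺]_in) with z = +1.
= (61.4/1) · log₁₀(130/21.4) = 61.40 · log₁₀(6.075)
= 61.40 · (0.7835) = 48.11 mV

48.1 mV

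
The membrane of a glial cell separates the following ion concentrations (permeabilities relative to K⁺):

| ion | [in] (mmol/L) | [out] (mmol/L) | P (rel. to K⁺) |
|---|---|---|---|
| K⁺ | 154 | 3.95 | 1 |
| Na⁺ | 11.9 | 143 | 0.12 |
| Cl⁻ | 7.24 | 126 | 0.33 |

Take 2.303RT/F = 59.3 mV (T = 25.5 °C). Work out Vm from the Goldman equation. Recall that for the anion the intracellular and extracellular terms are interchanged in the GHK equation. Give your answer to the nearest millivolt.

-55 mV

Vm = 59.3 · log₁₀[(Σ P·[cation]ₒ + Σ P·[anion]ᵢ) / (Σ P·[cation]ᵢ + Σ P·[anion]ₒ)]
Numerator = 1×3.95 + 0.12×143 + 0.33×7.24 = 23.5
Denominator = 1×154 + 0.12×11.9 + 0.33×126 = 197
Vm = 59.3 · log₁₀(0.11928) = 59.3 × (-0.9234) = -54.76 mV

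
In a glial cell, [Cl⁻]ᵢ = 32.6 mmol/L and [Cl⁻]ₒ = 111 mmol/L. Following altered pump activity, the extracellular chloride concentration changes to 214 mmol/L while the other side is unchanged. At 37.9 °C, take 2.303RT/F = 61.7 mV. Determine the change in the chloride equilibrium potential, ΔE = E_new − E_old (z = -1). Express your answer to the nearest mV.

-18 mV

E_old = (61.7/-1)·log₁₀(111/32.6) = -32.83 mV
E_new = (61.7/-1)·log₁₀(214/32.6) = -50.42 mV
ΔE = -50.42 − (-32.83) = -17.59 mV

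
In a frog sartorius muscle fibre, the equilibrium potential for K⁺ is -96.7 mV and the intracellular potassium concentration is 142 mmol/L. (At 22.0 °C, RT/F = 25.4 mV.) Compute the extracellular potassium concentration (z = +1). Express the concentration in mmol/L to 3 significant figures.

3.15 mmol/L

Nernst: E = (25.4/1) · ln([out]/[in]), so ln([out]/[in]) = -96.7 × 1 / 25.4 = -3.8071.
[out]/[in] = e^(-3.8071) = 0.02221.
[out] = 0.02221 × 142 = 3.154 mmol/L.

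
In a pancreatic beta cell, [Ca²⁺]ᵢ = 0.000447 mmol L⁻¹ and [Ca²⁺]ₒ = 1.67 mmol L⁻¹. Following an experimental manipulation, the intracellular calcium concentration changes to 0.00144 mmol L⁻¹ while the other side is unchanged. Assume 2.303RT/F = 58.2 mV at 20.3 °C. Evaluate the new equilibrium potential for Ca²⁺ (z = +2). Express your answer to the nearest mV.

89 mV

After the shift: [Ca²⁺]_out = 1.67, [Ca²⁺]_in = 0.00144 mmol L⁻¹.
E_new = (58.2/2)·log₁₀(1.67/0.00144) = 29.10 · (3.0644) = 89.17 mV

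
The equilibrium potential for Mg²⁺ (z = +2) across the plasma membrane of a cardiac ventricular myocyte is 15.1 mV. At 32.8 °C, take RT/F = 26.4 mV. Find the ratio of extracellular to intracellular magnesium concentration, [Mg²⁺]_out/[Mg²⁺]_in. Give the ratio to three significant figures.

3.14

ln([out]/[in]) = E·z/(26.4) = 15.1 × 2 / 26.4 = 1.1439
[out]/[in] = e^(1.1439) = 3.139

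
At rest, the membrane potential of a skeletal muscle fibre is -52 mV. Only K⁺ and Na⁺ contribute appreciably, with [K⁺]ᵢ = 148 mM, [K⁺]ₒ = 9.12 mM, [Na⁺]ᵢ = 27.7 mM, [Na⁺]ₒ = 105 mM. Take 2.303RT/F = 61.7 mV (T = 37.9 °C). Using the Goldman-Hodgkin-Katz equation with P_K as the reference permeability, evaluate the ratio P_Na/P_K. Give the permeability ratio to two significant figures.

Let α = P_Na/P_K. GHK: Vm = 61.7·log₁₀[(Kₒ + α·Naₒ)/(Kᵢ + α·Naᵢ)].
10^(Vm/61.7) = 10^(-52.0/61.7) = 0.14362
So 0.14362·(Kᵢ + α·Naᵢ) = Kₒ + α·Naₒ → α = (0.14362·148.0 − 9.12) / (105.0 − 0.14362·27.7)
α = (21.26 − 9.12) / (105.0 − 3.978) = 12.14/101 = 0.1201

0.12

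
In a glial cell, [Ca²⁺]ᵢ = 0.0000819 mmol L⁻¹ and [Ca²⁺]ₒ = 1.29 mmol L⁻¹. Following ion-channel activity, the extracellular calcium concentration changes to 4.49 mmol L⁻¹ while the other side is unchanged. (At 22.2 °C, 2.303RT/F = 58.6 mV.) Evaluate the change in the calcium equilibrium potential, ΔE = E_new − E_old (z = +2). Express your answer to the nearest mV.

16 mV

E_old = (58.6/2)·log₁₀(1.29/0.0000819) = 122.98 mV
E_new = (58.6/2)·log₁₀(4.49/0.0000819) = 138.85 mV
ΔE = 138.85 − (122.98) = 15.87 mV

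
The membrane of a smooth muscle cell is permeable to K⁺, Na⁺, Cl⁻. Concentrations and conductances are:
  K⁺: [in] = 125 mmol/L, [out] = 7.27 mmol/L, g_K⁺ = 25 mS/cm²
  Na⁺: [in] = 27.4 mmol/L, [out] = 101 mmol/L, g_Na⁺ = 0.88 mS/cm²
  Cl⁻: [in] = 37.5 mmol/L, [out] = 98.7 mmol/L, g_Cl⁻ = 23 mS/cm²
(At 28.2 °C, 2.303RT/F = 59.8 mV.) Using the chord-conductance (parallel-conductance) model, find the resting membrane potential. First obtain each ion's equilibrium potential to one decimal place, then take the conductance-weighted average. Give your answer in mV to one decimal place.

-49.0 mV

E_K⁺ = (59.8/1)·log₁₀(7.27/125) = -73.9 mV
E_Na⁺ = (59.8/1)·log₁₀(101/27.4) = 33.9 mV
E_Cl⁻ = (59.8/-1)·log₁₀(98.7/37.5) = -25.1 mV
Vm = (Σ gᵢEᵢ)/(Σ gᵢ) = (25·-73.9 + 0.88·33.9 + 23·-25.1) / (25 + 0.88 + 23)
= -2394.97 / 48.88 = -49.00 mV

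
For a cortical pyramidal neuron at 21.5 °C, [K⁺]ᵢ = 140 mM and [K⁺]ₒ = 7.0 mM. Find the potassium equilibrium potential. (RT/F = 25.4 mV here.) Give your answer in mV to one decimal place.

-76.1 mV

E = (25.4/z) · ln([K⁺]_out/[K⁺]_in) with z = +1.
= (25.4/1) · ln(7.0/140) = 25.40 · ln(0.05)
= 25.40 · (-2.9957) = -76.09 mV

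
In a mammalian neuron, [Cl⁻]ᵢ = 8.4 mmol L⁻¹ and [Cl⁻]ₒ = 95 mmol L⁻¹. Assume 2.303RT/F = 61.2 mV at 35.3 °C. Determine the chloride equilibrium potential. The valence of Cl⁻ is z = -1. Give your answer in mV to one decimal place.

-64.5 mV

E = (61.2/z) · log₁₀([Cl⁻]_out/[Cl⁻]_in) with z = -1.
For an anion, dividing by z = -1 reverses the sign.
= (61.2/-1) · log₁₀(95/8.4) = -61.20 · log₁₀(11.31)
= -61.20 · (1.0534) = -64.47 mV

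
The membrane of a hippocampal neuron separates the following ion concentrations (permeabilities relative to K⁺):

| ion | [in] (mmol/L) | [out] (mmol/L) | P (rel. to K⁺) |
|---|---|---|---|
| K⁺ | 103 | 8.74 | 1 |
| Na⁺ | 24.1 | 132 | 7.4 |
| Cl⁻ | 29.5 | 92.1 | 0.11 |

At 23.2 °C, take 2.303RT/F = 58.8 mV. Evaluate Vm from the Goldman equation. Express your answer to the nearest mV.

31 mV

Vm = 58.8 · log₁₀[(Σ P·[cation]ₒ + Σ P·[anion]ᵢ) / (Σ P·[cation]ᵢ + Σ P·[anion]ₒ)]
Numerator = 1×8.74 + 7.4×132 + 0.11×29.5 = 988.8
Denominator = 1×103 + 7.4×24.1 + 0.11×92.1 = 291.5
Vm = 58.8 · log₁₀(3.3924) = 58.8 × (0.5305) = 31.19 mV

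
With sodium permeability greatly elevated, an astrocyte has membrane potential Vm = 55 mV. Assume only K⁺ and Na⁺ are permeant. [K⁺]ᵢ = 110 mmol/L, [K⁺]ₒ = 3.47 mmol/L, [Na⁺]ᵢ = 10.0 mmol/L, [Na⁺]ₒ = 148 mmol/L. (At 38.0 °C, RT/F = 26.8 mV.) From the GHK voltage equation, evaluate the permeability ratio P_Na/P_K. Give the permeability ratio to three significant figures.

12.2

Let α = P_Na/P_K. GHK: Vm = 26.8·ln[(Kₒ + α·Naₒ)/(Kᵢ + α·Naᵢ)].
e^(Vm/26.8) = e^(55.0/26.8) = 7.7853
So 7.7853·(Kᵢ + α·Naᵢ) = Kₒ + α·Naₒ → α = (7.7853·110.0 − 3.47) / (148.0 − 7.7853·10.0)
α = (856.4 − 3.47) / (148.0 − 77.85) = 852.9/70.15 = 12.16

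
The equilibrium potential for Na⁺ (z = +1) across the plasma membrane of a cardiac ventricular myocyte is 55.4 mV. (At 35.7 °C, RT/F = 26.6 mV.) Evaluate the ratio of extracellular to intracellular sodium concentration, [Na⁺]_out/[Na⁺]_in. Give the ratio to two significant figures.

ln([out]/[in]) = E·z/(26.6) = 55.4 × 1 / 26.6 = 2.0827
[out]/[in] = e^(2.0827) = 8.026

8.0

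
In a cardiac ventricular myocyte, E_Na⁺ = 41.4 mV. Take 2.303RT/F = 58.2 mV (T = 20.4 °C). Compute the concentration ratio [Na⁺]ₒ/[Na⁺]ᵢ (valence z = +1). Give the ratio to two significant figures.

5.1

log₁₀([out]/[in]) = E·z/(58.2) = 41.4 × 1 / 58.2 = 0.7113
[out]/[in] = 10^(0.7113) = 5.144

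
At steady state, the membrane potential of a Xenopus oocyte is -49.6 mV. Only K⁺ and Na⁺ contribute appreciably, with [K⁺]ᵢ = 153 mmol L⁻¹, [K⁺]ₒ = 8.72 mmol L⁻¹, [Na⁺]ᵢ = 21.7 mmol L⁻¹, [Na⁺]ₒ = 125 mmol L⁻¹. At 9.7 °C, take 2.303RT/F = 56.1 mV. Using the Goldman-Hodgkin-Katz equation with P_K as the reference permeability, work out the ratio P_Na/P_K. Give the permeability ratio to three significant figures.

0.0922

Let α = P_Na/P_K. GHK: Vm = 56.1·log₁₀[(Kₒ + α·Naₒ)/(Kᵢ + α·Naᵢ)].
10^(Vm/56.1) = 10^(-49.6/56.1) = 0.13058
So 0.13058·(Kᵢ + α·Naᵢ) = Kₒ + α·Naₒ → α = (0.13058·153.0 − 8.72) / (125.0 − 0.13058·21.7)
α = (19.98 − 8.72) / (125.0 − 2.834) = 11.26/122.2 = 0.09215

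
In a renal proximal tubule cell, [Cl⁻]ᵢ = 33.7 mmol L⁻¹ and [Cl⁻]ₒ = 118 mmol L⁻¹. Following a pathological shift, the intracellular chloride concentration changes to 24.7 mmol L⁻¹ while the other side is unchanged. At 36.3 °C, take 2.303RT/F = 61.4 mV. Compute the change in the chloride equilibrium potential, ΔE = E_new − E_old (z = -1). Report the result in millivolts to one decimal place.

-8.3 mV

E_old = (61.4/-1)·log₁₀(118/33.7) = -33.42 mV
E_new = (61.4/-1)·log₁₀(118/24.7) = -41.70 mV
ΔE = -41.70 − (-33.42) = -8.28 mV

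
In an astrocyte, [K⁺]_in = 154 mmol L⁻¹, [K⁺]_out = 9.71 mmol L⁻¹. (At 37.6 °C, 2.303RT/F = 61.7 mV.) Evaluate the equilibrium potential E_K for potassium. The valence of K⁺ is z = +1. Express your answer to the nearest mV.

E = (61.7/z) · log₁₀([K⁺]_out/[K⁺]_in) with z = +1.
= (61.7/1) · log₁₀(9.71/154) = 61.70 · log₁₀(0.06305)
= 61.70 · (-1.2003) = -74.06 mV

-74 mV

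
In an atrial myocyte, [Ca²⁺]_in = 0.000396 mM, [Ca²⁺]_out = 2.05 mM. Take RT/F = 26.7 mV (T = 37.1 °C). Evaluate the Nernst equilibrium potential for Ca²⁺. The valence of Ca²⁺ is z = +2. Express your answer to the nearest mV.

114 mV

E = (26.7/z) · ln([Ca²⁺]_out/[Ca²⁺]_in) with z = +2.
= (26.7/2) · ln(2.05/0.000396) = 13.35 · ln(5177)
= 13.35 · (8.5519) = 114.17 mV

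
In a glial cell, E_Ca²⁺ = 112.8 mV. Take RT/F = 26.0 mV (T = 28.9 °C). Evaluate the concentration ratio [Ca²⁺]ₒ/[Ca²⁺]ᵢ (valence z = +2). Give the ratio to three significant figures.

ln([out]/[in]) = E·z/(26.0) = 112.8 × 2 / 26.0 = 8.6769
[out]/[in] = e^(8.6769) = 5866

5870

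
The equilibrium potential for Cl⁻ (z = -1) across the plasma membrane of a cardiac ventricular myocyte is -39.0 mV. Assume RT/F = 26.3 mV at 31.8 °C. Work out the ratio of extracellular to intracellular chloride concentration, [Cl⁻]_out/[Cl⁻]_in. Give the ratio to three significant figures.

4.41

ln([out]/[in]) = E·z/(26.3) = -39.0 × -1 / 26.3 = 1.4829
[out]/[in] = e^(1.4829) = 4.406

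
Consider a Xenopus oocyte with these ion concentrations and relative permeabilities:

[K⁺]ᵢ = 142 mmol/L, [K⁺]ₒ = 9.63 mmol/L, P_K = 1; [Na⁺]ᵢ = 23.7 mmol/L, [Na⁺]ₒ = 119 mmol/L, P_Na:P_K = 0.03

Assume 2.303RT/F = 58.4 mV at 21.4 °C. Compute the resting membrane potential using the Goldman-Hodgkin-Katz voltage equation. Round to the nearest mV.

-60 mV

Vm = 58.4 · log₁₀[(Σ P·[cation]ₒ + Σ P·[anion]ᵢ) / (Σ P·[cation]ᵢ + Σ P·[anion]ₒ)]
Numerator = 1×9.63 + 0.03×119 = 13.2
Denominator = 1×142 + 0.03×23.7 = 142.7
Vm = 58.4 · log₁₀(0.092495) = 58.4 × (-1.0339) = -60.38 mV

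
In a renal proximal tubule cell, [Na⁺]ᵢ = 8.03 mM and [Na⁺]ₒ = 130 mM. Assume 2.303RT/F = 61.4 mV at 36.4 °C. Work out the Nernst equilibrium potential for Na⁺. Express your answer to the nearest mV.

74 mV

E = (61.4/z) · log₁₀([Na⁺]_out/[Na⁺]_in) with z = +1.
= (61.4/1) · log₁₀(130/8.03) = 61.40 · log₁₀(16.19)
= 61.40 · (1.2092) = 74.25 mV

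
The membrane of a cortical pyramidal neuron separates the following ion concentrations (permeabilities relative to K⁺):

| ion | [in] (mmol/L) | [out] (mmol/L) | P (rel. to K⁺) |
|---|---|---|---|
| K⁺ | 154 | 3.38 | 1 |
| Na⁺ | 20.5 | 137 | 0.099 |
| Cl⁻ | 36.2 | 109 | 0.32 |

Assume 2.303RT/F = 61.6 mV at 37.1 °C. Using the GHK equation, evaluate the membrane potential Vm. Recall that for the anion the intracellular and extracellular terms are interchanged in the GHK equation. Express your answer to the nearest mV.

-51 mV

Vm = 61.6 · log₁₀[(Σ P·[cation]ₒ + Σ P·[anion]ᵢ) / (Σ P·[cation]ᵢ + Σ P·[anion]ₒ)]
Numerator = 1×3.38 + 0.099×137 + 0.32×36.2 = 28.53
Denominator = 1×154 + 0.099×20.5 + 0.32×109 = 190.9
Vm = 61.6 · log₁₀(0.14943) = 61.6 × (-0.8256) = -50.86 mV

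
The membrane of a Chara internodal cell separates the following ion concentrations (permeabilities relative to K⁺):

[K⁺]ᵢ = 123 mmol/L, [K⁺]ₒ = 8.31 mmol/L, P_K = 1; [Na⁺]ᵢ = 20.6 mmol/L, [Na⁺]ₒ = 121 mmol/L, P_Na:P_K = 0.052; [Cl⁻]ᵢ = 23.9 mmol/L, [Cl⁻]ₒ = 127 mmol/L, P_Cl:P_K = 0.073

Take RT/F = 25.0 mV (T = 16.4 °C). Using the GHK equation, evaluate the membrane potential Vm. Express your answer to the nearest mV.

-52 mV

Vm = 25.0 · ln[(Σ P·[cation]ₒ + Σ P·[anion]ᵢ) / (Σ P·[cation]ᵢ + Σ P·[anion]ₒ)]
Numerator = 1×8.31 + 0.052×121 + 0.073×23.9 = 16.35
Denominator = 1×123 + 0.052×20.6 + 0.073×127 = 133.3
Vm = 25.0 · ln(0.12259) = 25.0 × (-2.0989) = -52.47 mV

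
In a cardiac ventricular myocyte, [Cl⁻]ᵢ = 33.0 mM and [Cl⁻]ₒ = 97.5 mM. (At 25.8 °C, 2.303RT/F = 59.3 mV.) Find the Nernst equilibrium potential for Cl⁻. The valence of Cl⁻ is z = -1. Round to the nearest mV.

-28 mV

E = (59.3/z) · log₁₀([Cl⁻]_out/[Cl⁻]_in) with z = -1.
For an anion, dividing by z = -1 reverses the sign.
= (59.3/-1) · log₁₀(97.5/33.0) = -59.30 · log₁₀(2.955)
= -59.30 · (0.4705) = -27.90 mV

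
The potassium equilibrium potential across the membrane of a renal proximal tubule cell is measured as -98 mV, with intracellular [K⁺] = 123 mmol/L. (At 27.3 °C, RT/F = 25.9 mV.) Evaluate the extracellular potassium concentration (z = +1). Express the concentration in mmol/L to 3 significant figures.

2.80 mmol/L

Nernst: E = (25.9/1) · ln([out]/[in]), so ln([out]/[in]) = -98.0 × 1 / 25.9 = -3.7838.
[out]/[in] = e^(-3.7838) = 0.02274.
[out] = 0.02274 × 123 = 2.797 mmol/L.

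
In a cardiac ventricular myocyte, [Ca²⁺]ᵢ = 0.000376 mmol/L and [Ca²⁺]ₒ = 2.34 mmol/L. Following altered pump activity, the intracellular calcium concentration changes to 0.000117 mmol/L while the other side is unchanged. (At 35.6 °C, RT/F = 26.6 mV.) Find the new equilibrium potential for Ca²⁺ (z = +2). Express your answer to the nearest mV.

132 mV

After the shift: [Ca²⁺]_out = 2.34, [Ca²⁺]_in = 0.000117 mmol/L.
E_new = (26.6/2)·ln(2.34/0.000117) = 13.30 · (9.9035) = 131.72 mV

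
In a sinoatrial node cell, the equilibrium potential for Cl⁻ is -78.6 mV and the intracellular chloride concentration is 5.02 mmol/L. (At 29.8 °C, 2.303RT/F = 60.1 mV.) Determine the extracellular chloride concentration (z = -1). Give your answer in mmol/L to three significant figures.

Nernst: E = (60.1/-1) · log₁₀([out]/[in]), so log₁₀([out]/[in]) = -78.6 × -1 / 60.1 = 1.3078.
[out]/[in] = 10^(1.3078) = 20.32.
[out] = 20.32 × 5.02 = 102 mmol/L.

102 mmol/L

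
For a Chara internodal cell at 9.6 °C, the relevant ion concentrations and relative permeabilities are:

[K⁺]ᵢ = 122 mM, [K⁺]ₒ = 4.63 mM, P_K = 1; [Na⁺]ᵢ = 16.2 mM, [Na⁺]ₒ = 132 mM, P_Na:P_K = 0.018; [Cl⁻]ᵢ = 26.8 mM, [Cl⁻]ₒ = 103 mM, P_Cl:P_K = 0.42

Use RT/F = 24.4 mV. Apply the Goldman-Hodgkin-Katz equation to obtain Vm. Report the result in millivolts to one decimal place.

Vm = 24.4 · ln[(Σ P·[cation]ₒ + Σ P·[anion]ᵢ) / (Σ P·[cation]ᵢ + Σ P·[anion]ₒ)]
Numerator = 1×4.63 + 0.018×132 + 0.42×26.8 = 18.26
Denominator = 1×122 + 0.018×16.2 + 0.42×103 = 165.6
Vm = 24.4 · ln(0.11031) = 24.4 × (-2.2045) = -53.79 mV

-53.8 mV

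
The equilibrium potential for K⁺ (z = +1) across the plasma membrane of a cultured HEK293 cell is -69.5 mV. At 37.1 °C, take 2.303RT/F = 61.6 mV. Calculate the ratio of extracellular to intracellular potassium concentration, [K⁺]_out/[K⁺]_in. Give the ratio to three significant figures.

0.0744

log₁₀([out]/[in]) = E·z/(61.6) = -69.5 × 1 / 61.6 = -1.1282
[out]/[in] = 10^(-1.1282) = 0.07443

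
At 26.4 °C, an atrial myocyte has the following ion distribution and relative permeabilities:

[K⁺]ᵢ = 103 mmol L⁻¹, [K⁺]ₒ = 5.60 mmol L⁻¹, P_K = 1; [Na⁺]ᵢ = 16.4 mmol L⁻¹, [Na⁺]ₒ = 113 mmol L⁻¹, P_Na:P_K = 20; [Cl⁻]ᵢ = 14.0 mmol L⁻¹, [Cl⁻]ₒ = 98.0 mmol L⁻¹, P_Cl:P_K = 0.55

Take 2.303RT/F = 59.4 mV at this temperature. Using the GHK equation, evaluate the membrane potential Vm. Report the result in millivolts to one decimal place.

39.9 mV

Vm = 59.4 · log₁₀[(Σ P·[cation]ₒ + Σ P·[anion]ᵢ) / (Σ P·[cation]ᵢ + Σ P·[anion]ₒ)]
Numerator = 1×5.60 + 20×113 + 0.55×14.0 = 2273
Denominator = 1×103 + 20×16.4 + 0.55×98.0 = 484.9
Vm = 59.4 · log₁₀(4.6882) = 59.4 × (0.6710) = 39.86 mV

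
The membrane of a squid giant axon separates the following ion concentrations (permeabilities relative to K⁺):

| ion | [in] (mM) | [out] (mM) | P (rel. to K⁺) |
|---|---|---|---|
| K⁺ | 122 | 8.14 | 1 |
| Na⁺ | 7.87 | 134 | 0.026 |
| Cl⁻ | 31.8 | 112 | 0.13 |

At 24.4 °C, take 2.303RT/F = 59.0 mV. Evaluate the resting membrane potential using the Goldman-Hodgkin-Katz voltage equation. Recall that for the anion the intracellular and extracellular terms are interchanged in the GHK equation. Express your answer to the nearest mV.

Vm = 59.0 · log₁₀[(Σ P·[cation]ₒ + Σ P·[anion]ᵢ) / (Σ P·[cation]ᵢ + Σ P·[anion]ₒ)]
Numerator = 1×8.14 + 0.026×134 + 0.13×31.8 = 15.76
Denominator = 1×122 + 0.026×7.87 + 0.13×112 = 136.8
Vm = 59.0 · log₁₀(0.11522) = 59.0 × (-0.9385) = -55.37 mV

-55 mV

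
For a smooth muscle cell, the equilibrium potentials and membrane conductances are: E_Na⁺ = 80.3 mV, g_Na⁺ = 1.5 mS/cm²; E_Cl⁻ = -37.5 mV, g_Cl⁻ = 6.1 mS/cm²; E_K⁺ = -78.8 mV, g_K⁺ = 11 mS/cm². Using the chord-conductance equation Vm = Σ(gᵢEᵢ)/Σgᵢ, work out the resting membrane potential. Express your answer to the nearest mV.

Σ gᵢEᵢ = 1.5·(80.3) + 6.1·(-37.5) + 11·(-78.8) = -975.10
Σ gᵢ = 1.5 + 6.1 + 11 = 18.6
Vm = -975.10 / 18.6 = -52.42 mV

-52 mV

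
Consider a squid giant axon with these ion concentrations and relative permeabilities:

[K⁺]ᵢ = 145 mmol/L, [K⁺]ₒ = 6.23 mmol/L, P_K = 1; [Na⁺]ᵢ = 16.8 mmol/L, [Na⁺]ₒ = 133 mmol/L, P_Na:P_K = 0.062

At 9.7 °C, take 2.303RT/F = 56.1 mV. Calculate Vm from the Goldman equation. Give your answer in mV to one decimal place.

-56.3 mV

Vm = 56.1 · log₁₀[(Σ P·[cation]ₒ + Σ P·[anion]ᵢ) / (Σ P·[cation]ᵢ + Σ P·[anion]ₒ)]
Numerator = 1×6.23 + 0.062×133 = 14.48
Denominator = 1×145 + 0.062×16.8 = 146
Vm = 56.1 · log₁₀(0.099122) = 56.1 × (-1.0038) = -56.31 mV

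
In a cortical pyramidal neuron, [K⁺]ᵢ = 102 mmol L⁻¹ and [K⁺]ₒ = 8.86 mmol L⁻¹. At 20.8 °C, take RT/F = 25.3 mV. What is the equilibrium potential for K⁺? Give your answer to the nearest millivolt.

E = (25.3/z) · ln([K⁺]_out/[K⁺]_in) with z = +1.
= (25.3/1) · ln(8.86/102) = 25.30 · ln(0.08686)
= 25.30 · (-2.4434) = -61.82 mV

-62 mV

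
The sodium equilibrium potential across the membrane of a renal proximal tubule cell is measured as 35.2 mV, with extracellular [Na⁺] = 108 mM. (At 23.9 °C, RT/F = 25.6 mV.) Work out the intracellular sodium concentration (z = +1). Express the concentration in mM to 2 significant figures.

Nernst: E = (25.6/1) · ln([out]/[in]), so ln([out]/[in]) = 35.2 × 1 / 25.6 = 1.3750.
[out]/[in] = e^(1.3750) = 3.955.
[in] = 108 / 3.955 = 27.31 mM.

27 mM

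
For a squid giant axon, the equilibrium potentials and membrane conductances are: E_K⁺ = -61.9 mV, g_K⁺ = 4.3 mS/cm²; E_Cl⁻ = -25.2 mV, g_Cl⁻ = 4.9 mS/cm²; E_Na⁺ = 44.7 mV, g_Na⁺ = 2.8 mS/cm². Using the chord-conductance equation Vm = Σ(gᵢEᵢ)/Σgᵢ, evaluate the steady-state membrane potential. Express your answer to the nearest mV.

Σ gᵢEᵢ = 4.3·(-61.9) + 4.9·(-25.2) + 2.8·(44.7) = -264.49
Σ gᵢ = 4.3 + 4.9 + 2.8 = 12
Vm = -264.49 / 12 = -22.04 mV

-22 mV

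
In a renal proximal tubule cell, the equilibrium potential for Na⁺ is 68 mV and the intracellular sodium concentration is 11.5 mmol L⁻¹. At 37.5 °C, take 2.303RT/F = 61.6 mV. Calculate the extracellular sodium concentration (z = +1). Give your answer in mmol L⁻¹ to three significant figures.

Nernst: E = (61.6/1) · log₁₀([out]/[in]), so log₁₀([out]/[in]) = 68.0 × 1 / 61.6 = 1.1039.
[out]/[in] = 10^(1.1039) = 12.7.
[out] = 12.7 × 11.5 = 146.1 mmol L⁻¹.

146 mmol L⁻¹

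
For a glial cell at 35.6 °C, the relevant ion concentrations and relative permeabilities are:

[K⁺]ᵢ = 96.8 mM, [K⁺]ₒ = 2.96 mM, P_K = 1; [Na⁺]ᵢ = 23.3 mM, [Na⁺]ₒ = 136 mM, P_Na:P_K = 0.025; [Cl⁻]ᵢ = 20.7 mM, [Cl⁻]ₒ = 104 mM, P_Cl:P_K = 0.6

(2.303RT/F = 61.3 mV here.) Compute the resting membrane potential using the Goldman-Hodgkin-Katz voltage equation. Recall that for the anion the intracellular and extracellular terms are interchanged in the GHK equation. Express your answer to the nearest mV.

Vm = 61.3 · log₁₀[(Σ P·[cation]ₒ + Σ P·[anion]ᵢ) / (Σ P·[cation]ᵢ + Σ P·[anion]ₒ)]
Numerator = 1×2.96 + 0.025×136 + 0.6×20.7 = 18.78
Denominator = 1×96.8 + 0.025×23.3 + 0.6×104 = 159.8
Vm = 61.3 · log₁₀(0.11753) = 61.3 × (-0.9298) = -57.00 mV

-57 mV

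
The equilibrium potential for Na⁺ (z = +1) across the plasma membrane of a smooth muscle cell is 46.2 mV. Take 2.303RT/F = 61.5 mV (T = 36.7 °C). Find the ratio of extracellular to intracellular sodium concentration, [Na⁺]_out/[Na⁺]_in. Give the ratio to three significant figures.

5.64

log₁₀([out]/[in]) = E·z/(61.5) = 46.2 × 1 / 61.5 = 0.7512
[out]/[in] = 10^(0.7512) = 5.639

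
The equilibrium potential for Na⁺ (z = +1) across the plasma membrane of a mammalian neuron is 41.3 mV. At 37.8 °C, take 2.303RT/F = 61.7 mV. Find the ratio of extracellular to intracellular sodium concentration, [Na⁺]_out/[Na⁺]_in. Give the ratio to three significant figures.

4.67

log₁₀([out]/[in]) = E·z/(61.7) = 41.3 × 1 / 61.7 = 0.6694
[out]/[in] = 10^(0.6694) = 4.671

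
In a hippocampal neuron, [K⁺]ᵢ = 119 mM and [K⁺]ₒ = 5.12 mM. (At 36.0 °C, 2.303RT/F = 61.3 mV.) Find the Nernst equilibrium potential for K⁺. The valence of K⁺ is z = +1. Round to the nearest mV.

E = (61.3/z) · log₁₀([K⁺]_out/[K⁺]_in) with z = +1.
= (61.3/1) · log₁₀(5.12/119) = 61.30 · log₁₀(0.04303)
= 61.30 · (-1.3663) = -83.75 mV

-84 mV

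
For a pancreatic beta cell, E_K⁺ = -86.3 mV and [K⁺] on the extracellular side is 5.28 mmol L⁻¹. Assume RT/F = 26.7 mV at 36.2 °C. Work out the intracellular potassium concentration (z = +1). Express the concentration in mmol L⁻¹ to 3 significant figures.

Nernst: E = (26.7/1) · ln([out]/[in]), so ln([out]/[in]) = -86.3 × 1 / 26.7 = -3.2322.
[out]/[in] = e^(-3.2322) = 0.03947.
[in] = 5.28 / 0.03947 = 133.8 mmol L⁻¹.

134 mmol L⁻¹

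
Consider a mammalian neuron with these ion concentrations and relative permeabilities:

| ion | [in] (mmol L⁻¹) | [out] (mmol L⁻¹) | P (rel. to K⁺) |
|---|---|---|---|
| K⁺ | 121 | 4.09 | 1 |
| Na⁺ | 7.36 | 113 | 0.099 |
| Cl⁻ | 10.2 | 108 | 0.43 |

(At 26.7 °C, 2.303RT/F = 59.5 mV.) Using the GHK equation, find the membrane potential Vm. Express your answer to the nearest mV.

-55 mV

Vm = 59.5 · log₁₀[(Σ P·[cation]ₒ + Σ P·[anion]ᵢ) / (Σ P·[cation]ᵢ + Σ P·[anion]ₒ)]
Numerator = 1×4.09 + 0.099×113 + 0.43×10.2 = 19.66
Denominator = 1×121 + 0.099×7.36 + 0.43×108 = 168.2
Vm = 59.5 · log₁₀(0.11692) = 59.5 × (-0.9321) = -55.46 mV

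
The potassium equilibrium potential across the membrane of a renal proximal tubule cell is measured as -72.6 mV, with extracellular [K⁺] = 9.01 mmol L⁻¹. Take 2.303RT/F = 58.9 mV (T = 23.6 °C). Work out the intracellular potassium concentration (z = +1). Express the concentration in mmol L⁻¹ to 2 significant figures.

150 mmol L⁻¹

Nernst: E = (58.9/1) · log₁₀([out]/[in]), so log₁₀([out]/[in]) = -72.6 × 1 / 58.9 = -1.2326.
[out]/[in] = 10^(-1.2326) = 0.05853.
[in] = 9.01 / 0.05853 = 153.9 mmol L⁻¹.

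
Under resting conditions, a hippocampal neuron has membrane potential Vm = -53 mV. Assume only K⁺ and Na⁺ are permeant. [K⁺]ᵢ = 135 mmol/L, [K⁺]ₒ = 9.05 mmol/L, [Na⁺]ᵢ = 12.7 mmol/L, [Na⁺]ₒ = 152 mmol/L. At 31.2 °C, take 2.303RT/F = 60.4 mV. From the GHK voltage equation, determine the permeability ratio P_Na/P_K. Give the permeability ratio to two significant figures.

Let α = P_Na/P_K. GHK: Vm = 60.4·log₁₀[(Kₒ + α·Naₒ)/(Kᵢ + α·Naᵢ)].
10^(Vm/60.4) = 10^(-53.0/60.4) = 0.13259
So 0.13259·(Kᵢ + α·Naᵢ) = Kₒ + α·Naₒ → α = (0.13259·135.0 − 9.05) / (152.0 − 0.13259·12.7)
α = (17.9 − 9.05) / (152.0 − 1.684) = 8.85/150.3 = 0.05888

0.059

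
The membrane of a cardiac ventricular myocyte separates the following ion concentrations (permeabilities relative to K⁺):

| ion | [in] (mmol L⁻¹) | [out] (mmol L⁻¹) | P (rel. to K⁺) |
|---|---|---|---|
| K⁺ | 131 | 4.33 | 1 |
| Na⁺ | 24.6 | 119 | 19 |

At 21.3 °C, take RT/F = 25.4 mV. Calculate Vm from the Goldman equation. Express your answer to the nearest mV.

Vm = 25.4 · ln[(Σ P·[cation]ₒ + Σ P·[anion]ᵢ) / (Σ P·[cation]ᵢ + Σ P·[anion]ₒ)]
Numerator = 1×4.33 + 19×119 = 2265
Denominator = 1×131 + 19×24.6 = 598.4
Vm = 25.4 · ln(3.7856) = 25.4 × (1.3312) = 33.81 mV

34 mV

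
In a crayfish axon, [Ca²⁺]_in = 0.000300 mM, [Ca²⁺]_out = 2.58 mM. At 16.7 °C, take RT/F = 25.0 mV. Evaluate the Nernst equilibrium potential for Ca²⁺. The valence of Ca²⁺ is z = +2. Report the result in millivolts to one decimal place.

E = (25.0/z) · ln([Ca²⁺]_out/[Ca²⁺]_in) with z = +2.
= (25.0/2) · ln(2.58/0.000300) = 12.50 · ln(8600)
= 12.50 · (9.0595) = 113.24 mV

113.2 mV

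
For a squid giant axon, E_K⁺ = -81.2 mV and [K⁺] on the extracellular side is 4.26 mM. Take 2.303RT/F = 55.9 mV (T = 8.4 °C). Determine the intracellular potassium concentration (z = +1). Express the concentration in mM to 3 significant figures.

Nernst: E = (55.9/1) · log₁₀([out]/[in]), so log₁₀([out]/[in]) = -81.2 × 1 / 55.9 = -1.4526.
[out]/[in] = 10^(-1.4526) = 0.03527.
[in] = 4.26 / 0.03527 = 120.8 mM.

121 mM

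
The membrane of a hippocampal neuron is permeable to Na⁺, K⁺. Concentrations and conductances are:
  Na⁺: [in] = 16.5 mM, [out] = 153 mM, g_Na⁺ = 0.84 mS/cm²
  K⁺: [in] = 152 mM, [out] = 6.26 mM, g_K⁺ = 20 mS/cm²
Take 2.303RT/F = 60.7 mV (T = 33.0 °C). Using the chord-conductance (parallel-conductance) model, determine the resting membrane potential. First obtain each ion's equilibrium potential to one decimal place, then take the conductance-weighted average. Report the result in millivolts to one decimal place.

E_Na⁺ = (60.7/1)·log₁₀(153/16.5) = 58.7 mV
E_K⁺ = (60.7/1)·log₁₀(6.26/152) = -84.1 mV
Vm = (Σ gᵢEᵢ)/(Σ gᵢ) = (0.84·58.7 + 20·-84.1) / (0.84 + 20)
= -1632.69 / 20.84 = -78.34 mV

-78.3 mV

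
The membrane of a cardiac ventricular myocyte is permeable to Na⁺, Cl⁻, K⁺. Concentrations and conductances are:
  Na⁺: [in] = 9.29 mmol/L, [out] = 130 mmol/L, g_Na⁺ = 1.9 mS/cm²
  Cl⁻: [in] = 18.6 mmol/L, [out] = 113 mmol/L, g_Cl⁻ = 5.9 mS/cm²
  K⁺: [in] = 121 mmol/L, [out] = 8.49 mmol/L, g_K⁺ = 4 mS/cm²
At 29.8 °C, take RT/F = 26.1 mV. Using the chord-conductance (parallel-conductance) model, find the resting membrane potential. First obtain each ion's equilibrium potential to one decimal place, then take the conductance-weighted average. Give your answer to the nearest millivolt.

E_Na⁺ = (26.1/1)·ln(130/9.29) = 68.9 mV
E_Cl⁻ = (26.1/-1)·ln(113/18.6) = -47.1 mV
E_K⁺ = (26.1/1)·ln(8.49/121) = -69.3 mV
Vm = (Σ gᵢEᵢ)/(Σ gᵢ) = (1.9·68.9 + 5.9·-47.1 + 4·-69.3) / (1.9 + 5.9 + 4)
= -424.18 / 11.8 = -35.95 mV

-36 mV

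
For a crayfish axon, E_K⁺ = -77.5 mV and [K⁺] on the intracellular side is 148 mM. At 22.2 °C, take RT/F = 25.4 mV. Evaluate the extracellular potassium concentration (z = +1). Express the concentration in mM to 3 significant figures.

Nernst: E = (25.4/1) · ln([out]/[in]), so ln([out]/[in]) = -77.5 × 1 / 25.4 = -3.0512.
[out]/[in] = e^(-3.0512) = 0.0473.
[out] = 0.0473 × 148 = 7.001 mM.

7.00 mM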